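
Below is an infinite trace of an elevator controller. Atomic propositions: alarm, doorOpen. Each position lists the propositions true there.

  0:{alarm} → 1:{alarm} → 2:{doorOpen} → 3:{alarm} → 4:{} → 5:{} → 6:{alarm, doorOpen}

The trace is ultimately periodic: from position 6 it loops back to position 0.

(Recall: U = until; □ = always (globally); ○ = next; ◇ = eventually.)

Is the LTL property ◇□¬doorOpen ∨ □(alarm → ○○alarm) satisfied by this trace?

Does not hold

□¬doorOpen is false at every position 0..6, so it never becomes true and ◇□¬doorOpen fails.
alarm → ○○alarm must hold at every position from 0 onward. It fails at position 0, so □(alarm → ○○alarm) is false.
Positions where alarm holds: 0, 1, 3, 6.
Check ○○alarm at each: 0→fails, 1→ok, 3→fails, 6→ok.
At position 0: ◇□¬doorOpen is false; □(alarm → ○○alarm) is false; so ◇□¬doorOpen ∨ □(alarm → ○○alarm) is false.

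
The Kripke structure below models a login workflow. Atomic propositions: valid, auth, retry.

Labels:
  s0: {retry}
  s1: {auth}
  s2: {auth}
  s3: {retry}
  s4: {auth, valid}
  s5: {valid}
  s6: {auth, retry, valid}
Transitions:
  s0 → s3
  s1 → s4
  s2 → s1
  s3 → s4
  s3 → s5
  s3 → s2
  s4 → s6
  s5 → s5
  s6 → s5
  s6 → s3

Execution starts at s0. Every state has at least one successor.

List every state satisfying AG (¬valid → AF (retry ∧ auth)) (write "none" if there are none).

States satisfying ¬valid → AF (retry ∧ auth): {s1, s2, s4, s5, s6}.
States satisfying AG (¬valid → AF (retry ∧ auth)): {s5}.

{s5}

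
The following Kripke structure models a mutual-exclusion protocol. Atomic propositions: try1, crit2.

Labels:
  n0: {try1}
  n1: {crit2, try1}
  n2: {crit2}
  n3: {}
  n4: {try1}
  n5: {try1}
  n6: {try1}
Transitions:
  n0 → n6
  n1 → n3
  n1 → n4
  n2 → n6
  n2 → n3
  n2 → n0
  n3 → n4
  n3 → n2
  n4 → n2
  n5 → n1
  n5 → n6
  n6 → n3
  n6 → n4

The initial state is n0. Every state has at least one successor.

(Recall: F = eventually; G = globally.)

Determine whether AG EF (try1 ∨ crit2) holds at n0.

States satisfying EF (try1 ∨ crit2): {n0, n1, n2, n3, n4, n5, n6}.
States satisfying AG EF (try1 ∨ crit2): {n0, n1, n2, n3, n4, n5, n6}.
Every state reachable from n0 satisfies EF (try1 ∨ crit2).
n0 ∈ Sat(AG EF (try1 ∨ crit2)).

Satisfied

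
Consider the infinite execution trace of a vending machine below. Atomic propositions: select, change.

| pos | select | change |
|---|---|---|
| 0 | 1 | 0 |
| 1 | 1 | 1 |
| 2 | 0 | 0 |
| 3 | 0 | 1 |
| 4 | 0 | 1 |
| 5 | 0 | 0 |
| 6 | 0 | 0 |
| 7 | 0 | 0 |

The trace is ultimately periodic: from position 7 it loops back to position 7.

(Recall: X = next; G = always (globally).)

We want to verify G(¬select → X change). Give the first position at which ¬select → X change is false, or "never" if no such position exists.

Check ¬select → X change at each position in order: 0 ✓, 1 ✓, 2 ✓, 3 ✓.
At position 4 the labels are {change} and the next position 5 has {}, so ¬select → X change is false there. This is the first violation.

4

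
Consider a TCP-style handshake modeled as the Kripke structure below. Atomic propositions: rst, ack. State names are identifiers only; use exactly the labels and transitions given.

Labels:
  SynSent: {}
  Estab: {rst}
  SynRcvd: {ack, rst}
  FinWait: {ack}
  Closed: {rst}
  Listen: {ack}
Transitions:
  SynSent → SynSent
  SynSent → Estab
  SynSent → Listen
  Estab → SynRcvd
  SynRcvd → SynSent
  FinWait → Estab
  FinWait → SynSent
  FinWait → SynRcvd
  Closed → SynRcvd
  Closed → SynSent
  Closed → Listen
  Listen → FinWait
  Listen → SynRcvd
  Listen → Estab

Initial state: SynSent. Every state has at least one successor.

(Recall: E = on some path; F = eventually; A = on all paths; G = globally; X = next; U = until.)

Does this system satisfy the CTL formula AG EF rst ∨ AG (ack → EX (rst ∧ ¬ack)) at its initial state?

Holds

States satisfying EF rst: {SynSent, Estab, SynRcvd, FinWait, Closed, Listen}.
States satisfying AG EF rst: {SynSent, Estab, SynRcvd, FinWait, Closed, Listen}.
States satisfying ack → EX (rst ∧ ¬ack): {SynSent, Estab, FinWait, Closed, Listen}.
States satisfying AG (ack → EX (rst ∧ ¬ack)): ∅.
States satisfying AG EF rst ∨ AG (ack → EX (rst ∧ ¬ack)): {SynSent, Estab, SynRcvd, FinWait, Closed, Listen}.
SynSent ∈ Sat(AG EF rst ∨ AG (ack → EX (rst ∧ ¬ack))).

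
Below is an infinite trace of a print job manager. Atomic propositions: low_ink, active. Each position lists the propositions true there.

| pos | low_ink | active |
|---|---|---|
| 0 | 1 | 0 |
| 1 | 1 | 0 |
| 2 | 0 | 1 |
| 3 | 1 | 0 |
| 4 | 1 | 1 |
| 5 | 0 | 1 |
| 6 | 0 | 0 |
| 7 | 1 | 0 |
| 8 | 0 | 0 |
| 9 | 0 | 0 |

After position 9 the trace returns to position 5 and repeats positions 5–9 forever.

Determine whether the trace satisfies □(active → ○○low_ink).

Violated

active → ○○low_ink must hold at every position from 0 onward. It fails at position 4, so □(active → ○○low_ink) is false.
Positions where active holds: 2, 4, 5.
Check ○○low_ink at each: 2→ok, 4→fails, 5→ok.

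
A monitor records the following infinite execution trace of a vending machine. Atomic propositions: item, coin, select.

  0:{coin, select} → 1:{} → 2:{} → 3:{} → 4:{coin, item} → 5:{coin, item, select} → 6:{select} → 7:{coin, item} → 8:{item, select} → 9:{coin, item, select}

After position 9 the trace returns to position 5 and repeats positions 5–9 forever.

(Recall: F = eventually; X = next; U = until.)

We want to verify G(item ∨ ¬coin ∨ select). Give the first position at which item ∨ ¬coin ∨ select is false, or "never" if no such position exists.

item ∨ ¬coin ∨ select holds at every position 0..9, and those are all the positions the trace ever visits, so the invariant G(item ∨ ¬coin ∨ select) is never violated.

never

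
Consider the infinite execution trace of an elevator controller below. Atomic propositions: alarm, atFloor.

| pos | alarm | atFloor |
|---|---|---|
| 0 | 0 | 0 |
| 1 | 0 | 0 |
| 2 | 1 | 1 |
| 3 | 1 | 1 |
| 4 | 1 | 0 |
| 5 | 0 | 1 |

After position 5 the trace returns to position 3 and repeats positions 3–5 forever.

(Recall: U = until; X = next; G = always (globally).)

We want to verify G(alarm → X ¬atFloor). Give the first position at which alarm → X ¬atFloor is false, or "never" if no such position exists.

2

Check alarm → X ¬atFloor at each position in order: 0 ✓, 1 ✓.
At position 2 the labels are {alarm, atFloor} and the next position 3 has {alarm, atFloor}, so alarm → X ¬atFloor is false there. This is the first violation.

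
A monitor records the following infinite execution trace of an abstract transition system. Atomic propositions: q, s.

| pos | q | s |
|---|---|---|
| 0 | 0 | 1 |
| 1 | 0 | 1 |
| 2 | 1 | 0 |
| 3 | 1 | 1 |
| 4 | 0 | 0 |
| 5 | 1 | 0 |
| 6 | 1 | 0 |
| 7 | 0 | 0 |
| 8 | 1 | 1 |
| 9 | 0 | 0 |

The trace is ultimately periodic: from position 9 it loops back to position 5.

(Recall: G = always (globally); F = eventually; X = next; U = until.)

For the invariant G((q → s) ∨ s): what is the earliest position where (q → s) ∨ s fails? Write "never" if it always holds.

Check (q → s) ∨ s at each position in order: 0 ✓, 1 ✓.
At position 2 the labels are {q}, so (q → s) ∨ s is false there. This is the first violation.

2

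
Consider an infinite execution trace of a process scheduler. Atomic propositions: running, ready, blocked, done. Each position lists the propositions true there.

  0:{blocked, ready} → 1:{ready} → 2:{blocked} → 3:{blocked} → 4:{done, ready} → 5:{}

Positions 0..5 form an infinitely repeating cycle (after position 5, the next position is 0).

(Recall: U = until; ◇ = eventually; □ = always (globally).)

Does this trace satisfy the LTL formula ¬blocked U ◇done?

Satisfied

Walking from position 0: ◇done first holds at position 0, and ¬blocked holds at every earlier position along the way, so ¬blocked U ◇done holds.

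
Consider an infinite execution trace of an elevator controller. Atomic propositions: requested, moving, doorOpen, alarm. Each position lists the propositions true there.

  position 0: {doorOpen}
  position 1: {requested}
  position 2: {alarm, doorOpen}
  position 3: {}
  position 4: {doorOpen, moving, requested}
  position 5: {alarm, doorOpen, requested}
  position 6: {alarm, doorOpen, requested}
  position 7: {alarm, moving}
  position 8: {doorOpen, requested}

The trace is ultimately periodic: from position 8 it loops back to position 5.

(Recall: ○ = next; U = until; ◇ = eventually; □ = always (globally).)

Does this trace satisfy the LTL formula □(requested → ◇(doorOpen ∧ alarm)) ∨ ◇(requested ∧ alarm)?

requested → ◇(doorOpen ∧ alarm) holds at every position 0..8, and those are all positions ever visited, so □(requested → ◇(doorOpen ∧ alarm)) holds.
Positions where requested holds: 1, 4, 5, 6, 8.
Check ◇(doorOpen ∧ alarm) at each: 1→ok, 4→ok, 5→ok, 6→ok, 8→ok.
requested ∧ alarm holds at position 5, which is reachable from 0, so ◇(requested ∧ alarm) holds.
At position 0: □(requested → ◇(doorOpen ∧ alarm)) is true; ◇(requested ∧ alarm) is true; so □(requested → ◇(doorOpen ∧ alarm)) ∨ ◇(requested ∧ alarm) is true.

Yes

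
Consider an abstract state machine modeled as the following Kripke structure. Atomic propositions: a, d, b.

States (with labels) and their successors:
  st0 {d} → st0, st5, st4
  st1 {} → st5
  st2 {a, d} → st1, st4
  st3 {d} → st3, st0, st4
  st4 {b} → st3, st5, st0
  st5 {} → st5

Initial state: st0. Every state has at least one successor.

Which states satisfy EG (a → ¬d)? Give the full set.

States satisfying a → ¬d: {st0, st1, st3, st4, st5}.
States satisfying EG (a → ¬d): {st0, st1, st3, st4, st5}.

{st0, st1, st3, st4, st5}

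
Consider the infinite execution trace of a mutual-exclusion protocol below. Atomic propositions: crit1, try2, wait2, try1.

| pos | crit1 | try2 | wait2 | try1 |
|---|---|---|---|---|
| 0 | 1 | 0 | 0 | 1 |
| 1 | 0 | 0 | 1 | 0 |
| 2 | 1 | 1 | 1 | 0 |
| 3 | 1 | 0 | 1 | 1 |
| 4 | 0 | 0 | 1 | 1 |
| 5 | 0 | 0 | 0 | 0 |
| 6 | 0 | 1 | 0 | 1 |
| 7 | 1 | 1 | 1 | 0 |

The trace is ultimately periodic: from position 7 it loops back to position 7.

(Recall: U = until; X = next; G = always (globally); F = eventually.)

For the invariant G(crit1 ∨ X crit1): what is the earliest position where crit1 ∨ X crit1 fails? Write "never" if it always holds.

Check crit1 ∨ X crit1 at each position in order: 0 ✓, 1 ✓, 2 ✓, 3 ✓.
At position 4 the labels are {try1, wait2} and the next position 5 has {}, so crit1 ∨ X crit1 is false there. This is the first violation.

4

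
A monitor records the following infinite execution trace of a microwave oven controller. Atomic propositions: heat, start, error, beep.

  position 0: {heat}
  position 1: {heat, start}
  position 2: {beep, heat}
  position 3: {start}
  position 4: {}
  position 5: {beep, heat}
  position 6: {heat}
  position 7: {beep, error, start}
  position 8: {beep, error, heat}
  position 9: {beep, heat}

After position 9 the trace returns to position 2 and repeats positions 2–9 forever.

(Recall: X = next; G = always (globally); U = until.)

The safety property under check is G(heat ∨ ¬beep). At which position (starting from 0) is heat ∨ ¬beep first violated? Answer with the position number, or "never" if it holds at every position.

7

Check heat ∨ ¬beep at each position in order: 0 ✓, 1 ✓, 2 ✓, 3 ✓, 4 ✓, 5 ✓, 6 ✓.
At position 7 the labels are {beep, error, start}, so heat ∨ ¬beep is false there. This is the first violation.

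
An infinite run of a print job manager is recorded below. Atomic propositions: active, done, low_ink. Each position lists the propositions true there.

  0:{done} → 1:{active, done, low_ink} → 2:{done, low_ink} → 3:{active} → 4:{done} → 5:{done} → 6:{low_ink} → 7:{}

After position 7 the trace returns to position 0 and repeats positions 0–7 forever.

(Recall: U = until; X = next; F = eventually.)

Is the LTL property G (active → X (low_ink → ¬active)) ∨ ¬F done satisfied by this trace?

Satisfied

active → X (low_ink → ¬active) holds at every position 0..7, and those are all positions ever visited, so G (active → X (low_ink → ¬active)) holds.
Positions where active holds: 1, 3.
Check X (low_ink → ¬active) at each: 1→ok, 3→ok.
At position 0: G (active → X (low_ink → ¬active)) is true; ¬F done is false; so G (active → X (low_ink → ¬active)) ∨ ¬F done is true.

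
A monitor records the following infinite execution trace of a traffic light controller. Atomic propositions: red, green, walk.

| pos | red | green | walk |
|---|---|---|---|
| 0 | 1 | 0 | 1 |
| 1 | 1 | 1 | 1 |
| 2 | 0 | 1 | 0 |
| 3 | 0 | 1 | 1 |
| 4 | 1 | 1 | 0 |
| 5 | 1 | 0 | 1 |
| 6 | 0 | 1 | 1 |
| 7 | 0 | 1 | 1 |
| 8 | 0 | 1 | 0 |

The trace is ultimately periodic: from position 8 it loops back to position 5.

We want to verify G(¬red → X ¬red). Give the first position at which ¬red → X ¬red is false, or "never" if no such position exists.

3

Check ¬red → X ¬red at each position in order: 0 ✓, 1 ✓, 2 ✓.
At position 3 the labels are {green, walk} and the next position 4 has {green, red}, so ¬red → X ¬red is false there. This is the first violation.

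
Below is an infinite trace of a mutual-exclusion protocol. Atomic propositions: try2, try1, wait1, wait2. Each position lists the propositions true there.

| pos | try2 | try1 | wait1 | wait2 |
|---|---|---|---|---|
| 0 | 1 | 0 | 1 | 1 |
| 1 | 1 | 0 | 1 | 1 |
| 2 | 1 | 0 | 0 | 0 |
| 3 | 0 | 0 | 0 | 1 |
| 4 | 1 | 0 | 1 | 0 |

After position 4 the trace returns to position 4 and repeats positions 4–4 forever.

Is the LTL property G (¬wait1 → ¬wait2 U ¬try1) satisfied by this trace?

¬wait1 → ¬wait2 U ¬try1 holds at every position 0..4, and those are all positions ever visited, so G (¬wait1 → ¬wait2 U ¬try1) holds.
Positions where ¬wait1 holds: 2, 3.
Check ¬wait2 U ¬try1 at each: 2→ok, 3→ok.

Yes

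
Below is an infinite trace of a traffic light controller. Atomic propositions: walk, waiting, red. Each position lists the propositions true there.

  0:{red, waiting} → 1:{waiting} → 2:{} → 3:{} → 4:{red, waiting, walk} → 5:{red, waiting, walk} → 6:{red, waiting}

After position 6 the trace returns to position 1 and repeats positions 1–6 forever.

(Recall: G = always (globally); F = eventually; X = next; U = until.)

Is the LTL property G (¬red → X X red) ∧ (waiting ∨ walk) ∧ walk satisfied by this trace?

No

¬red → X X red must hold at every position from 0 onward. It fails at position 1, so G (¬red → X X red) is false.
Positions where ¬red holds: 1, 2, 3.
Check X X red at each: 1→fails, 2→ok, 3→ok.
At position 0: G (¬red → X X red) is false; (waiting ∨ walk) ∧ walk is false; so G (¬red → X X red) ∧ (waiting ∨ walk) ∧ walk is false.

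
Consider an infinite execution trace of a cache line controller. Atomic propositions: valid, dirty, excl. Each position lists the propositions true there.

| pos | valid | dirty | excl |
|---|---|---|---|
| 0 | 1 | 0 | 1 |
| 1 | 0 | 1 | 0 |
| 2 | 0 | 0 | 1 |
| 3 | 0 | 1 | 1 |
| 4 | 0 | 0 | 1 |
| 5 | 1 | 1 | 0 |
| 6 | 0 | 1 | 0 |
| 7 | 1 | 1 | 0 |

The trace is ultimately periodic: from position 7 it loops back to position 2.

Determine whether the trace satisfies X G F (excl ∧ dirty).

Satisfied

The position after 0 is 1; G F (excl ∧ dirty) is true there.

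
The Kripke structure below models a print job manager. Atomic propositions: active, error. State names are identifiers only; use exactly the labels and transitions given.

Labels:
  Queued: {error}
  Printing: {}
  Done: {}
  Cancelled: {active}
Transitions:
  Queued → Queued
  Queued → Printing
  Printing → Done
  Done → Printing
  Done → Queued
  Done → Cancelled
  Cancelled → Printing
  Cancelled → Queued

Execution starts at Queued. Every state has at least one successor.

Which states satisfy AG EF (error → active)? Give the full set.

{Queued, Printing, Done, Cancelled}

States satisfying EF (error → active): {Queued, Printing, Done, Cancelled}.
States satisfying AG EF (error → active): {Queued, Printing, Done, Cancelled}.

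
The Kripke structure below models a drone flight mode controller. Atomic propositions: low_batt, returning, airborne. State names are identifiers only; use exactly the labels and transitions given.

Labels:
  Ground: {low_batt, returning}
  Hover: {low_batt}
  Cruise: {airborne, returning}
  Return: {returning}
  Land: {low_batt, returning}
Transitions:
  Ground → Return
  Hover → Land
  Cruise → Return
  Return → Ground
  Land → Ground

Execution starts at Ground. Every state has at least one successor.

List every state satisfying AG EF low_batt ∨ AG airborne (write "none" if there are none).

{Ground, Hover, Cruise, Return, Land}

States satisfying EF low_batt: {Ground, Hover, Cruise, Return, Land}.
States satisfying AG EF low_batt: {Ground, Hover, Cruise, Return, Land}.
States satisfying airborne: {Cruise}.
States satisfying AG airborne: ∅.
States satisfying AG EF low_batt ∨ AG airborne: {Ground, Hover, Cruise, Return, Land}.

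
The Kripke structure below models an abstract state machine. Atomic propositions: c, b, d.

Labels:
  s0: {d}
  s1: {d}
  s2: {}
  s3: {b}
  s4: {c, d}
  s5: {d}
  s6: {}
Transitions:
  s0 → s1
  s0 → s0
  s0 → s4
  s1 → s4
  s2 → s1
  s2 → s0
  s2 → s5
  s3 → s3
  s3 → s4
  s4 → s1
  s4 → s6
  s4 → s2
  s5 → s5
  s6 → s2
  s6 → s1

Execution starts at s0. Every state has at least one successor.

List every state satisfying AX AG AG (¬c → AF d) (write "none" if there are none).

{s0, s1, s2, s4, s5, s6}

States satisfying AG AG (¬c → AF d): {s0, s1, s2, s4, s5, s6}.
States satisfying AX AG AG (¬c → AF d): {s0, s1, s2, s4, s5, s6}.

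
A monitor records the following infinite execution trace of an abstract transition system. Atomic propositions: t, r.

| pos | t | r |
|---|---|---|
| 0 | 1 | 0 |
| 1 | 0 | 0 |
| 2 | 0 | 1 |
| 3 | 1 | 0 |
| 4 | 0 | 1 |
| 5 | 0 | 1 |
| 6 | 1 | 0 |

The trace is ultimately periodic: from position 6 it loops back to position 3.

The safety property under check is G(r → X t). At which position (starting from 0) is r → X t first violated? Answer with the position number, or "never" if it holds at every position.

Check r → X t at each position in order: 0 ✓, 1 ✓, 2 ✓, 3 ✓.
At position 4 the labels are {r} and the next position 5 has {r}, so r → X t is false there. This is the first violation.

4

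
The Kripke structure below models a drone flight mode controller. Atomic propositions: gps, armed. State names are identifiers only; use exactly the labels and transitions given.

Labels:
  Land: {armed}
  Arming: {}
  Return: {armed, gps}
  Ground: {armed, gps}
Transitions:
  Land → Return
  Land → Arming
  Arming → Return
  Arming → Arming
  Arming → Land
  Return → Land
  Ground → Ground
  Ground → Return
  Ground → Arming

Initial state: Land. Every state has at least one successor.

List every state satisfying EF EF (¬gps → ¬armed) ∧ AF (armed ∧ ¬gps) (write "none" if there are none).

States satisfying EF (¬gps → ¬armed): {Land, Arming, Return, Ground}.
States satisfying EF EF (¬gps → ¬armed): {Land, Arming, Return, Ground}.
States satisfying armed ∧ ¬gps: {Land}.
States satisfying AF (armed ∧ ¬gps): {Land, Return}.
States satisfying EF EF (¬gps → ¬armed) ∧ AF (armed ∧ ¬gps): {Land, Return}.

{Land, Return}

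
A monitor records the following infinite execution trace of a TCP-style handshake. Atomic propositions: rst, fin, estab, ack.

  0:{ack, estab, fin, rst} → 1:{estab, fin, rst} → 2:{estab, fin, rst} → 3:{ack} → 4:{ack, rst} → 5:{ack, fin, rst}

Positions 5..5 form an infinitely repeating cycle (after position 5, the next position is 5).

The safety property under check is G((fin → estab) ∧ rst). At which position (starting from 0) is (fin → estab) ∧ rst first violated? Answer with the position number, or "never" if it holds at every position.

3

Check (fin → estab) ∧ rst at each position in order: 0 ✓, 1 ✓, 2 ✓.
At position 3 the labels are {ack}, so (fin → estab) ∧ rst is false there. This is the first violation.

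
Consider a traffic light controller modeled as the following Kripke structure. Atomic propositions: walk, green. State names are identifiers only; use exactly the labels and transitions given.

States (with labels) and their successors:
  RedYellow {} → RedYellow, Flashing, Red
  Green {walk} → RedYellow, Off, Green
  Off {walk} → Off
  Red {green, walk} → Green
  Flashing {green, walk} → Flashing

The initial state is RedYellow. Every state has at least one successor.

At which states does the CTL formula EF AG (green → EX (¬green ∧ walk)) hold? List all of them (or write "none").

States satisfying AG (green → EX (¬green ∧ walk)): {Off}.
States satisfying EF AG (green → EX (¬green ∧ walk)): {RedYellow, Green, Off, Red}.

{RedYellow, Green, Off, Red}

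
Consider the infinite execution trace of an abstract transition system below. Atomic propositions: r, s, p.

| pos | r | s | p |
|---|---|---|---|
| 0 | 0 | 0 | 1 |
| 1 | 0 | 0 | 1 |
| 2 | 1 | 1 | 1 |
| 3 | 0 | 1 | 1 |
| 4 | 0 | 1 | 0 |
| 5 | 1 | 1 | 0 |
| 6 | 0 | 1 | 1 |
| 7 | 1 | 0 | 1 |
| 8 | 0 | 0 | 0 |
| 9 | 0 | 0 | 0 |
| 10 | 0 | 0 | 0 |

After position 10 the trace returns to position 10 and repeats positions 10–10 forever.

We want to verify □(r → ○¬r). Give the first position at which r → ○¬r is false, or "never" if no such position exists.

r → ○¬r holds at every position 0..10, and those are all the positions the trace ever visits, so the invariant □(r → ○¬r) is never violated.

never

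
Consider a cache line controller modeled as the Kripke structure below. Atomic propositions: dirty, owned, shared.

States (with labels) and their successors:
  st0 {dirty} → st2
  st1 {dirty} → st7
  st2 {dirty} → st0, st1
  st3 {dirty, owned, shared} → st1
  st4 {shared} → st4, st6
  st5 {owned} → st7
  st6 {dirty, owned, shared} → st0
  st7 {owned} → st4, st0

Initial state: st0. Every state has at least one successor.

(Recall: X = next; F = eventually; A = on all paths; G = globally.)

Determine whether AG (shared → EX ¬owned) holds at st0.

States satisfying shared → EX ¬owned: {st0, st1, st2, st3, st4, st5, st6, st7}.
States satisfying AG (shared → EX ¬owned): {st0, st1, st2, st3, st4, st5, st6, st7}.
Every state reachable from st0 satisfies shared → EX ¬owned.
st0 ∈ Sat(AG (shared → EX ¬owned)).

Satisfied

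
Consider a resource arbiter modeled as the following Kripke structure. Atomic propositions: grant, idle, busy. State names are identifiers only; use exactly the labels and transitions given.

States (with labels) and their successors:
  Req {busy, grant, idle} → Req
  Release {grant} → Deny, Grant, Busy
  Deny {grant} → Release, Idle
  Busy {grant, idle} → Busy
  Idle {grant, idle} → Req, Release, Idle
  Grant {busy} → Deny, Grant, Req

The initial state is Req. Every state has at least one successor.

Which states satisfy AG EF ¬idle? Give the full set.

none

States satisfying EF ¬idle: {Release, Deny, Idle, Grant}.
States satisfying AG EF ¬idle: ∅.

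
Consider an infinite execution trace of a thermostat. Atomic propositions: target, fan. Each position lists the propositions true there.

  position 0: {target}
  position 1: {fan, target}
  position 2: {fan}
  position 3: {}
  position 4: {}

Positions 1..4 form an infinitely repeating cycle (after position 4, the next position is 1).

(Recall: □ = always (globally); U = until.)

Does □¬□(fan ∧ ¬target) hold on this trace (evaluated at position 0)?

Yes

¬□(fan ∧ ¬target) holds at every position 0..4, and those are all positions ever visited, so □¬□(fan ∧ ¬target) holds.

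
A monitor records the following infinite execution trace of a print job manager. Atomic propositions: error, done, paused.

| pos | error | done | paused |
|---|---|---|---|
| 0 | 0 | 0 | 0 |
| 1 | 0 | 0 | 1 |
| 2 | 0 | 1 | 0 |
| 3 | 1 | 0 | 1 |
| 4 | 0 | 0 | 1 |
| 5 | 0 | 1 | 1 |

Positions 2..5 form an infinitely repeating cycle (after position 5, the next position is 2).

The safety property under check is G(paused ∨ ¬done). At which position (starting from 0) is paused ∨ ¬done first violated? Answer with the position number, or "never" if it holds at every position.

Check paused ∨ ¬done at each position in order: 0 ✓, 1 ✓.
At position 2 the labels are {done}, so paused ∨ ¬done is false there. This is the first violation.

2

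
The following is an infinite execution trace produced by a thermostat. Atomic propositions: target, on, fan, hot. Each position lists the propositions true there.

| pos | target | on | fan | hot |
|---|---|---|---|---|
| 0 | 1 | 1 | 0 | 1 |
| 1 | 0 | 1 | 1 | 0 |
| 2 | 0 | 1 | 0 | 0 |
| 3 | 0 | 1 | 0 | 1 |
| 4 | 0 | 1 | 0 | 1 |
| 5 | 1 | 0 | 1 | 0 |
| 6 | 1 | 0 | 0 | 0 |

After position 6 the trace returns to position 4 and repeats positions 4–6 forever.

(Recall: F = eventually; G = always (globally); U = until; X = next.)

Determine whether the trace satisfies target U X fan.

Satisfied

Walking from position 0: X fan first holds at position 0, and target holds at every earlier position along the way, so target U X fan holds.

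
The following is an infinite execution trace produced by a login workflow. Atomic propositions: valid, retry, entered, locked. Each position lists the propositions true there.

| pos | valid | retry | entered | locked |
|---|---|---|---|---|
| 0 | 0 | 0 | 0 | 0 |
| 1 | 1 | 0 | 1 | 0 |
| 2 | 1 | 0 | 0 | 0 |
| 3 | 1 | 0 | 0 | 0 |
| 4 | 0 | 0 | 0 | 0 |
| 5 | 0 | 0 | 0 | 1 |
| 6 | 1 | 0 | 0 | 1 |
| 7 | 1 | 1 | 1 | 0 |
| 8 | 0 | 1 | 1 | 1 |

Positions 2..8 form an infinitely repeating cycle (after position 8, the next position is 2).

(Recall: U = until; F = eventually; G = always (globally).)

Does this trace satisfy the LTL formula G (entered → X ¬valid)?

Violated

entered → X ¬valid must hold at every position from 0 onward. It fails at position 1, so G (entered → X ¬valid) is false.
Positions where entered holds: 1, 7, 8.
Check X ¬valid at each: 1→fails, 7→ok, 8→fails.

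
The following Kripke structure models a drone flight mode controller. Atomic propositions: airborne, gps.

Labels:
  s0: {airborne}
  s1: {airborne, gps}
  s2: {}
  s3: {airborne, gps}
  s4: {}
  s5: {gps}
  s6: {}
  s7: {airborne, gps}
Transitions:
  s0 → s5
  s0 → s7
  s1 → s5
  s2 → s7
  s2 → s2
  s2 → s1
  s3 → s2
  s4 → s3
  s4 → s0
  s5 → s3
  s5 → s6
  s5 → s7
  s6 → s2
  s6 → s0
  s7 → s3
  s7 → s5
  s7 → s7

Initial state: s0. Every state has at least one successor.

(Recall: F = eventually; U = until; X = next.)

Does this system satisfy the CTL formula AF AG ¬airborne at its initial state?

Does not hold

States satisfying AG ¬airborne: ∅.
States satisfying AF AG ¬airborne: ∅.
There is a path from s0 along which AG ¬airborne never holds.
s0 ∉ Sat(AF AG ¬airborne).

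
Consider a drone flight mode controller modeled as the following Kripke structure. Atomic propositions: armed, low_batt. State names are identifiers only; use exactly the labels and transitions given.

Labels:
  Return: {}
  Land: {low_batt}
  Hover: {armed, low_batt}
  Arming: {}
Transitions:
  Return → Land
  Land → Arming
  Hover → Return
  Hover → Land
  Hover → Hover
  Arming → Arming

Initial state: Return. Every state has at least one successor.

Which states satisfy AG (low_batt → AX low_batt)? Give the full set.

{Arming}

States satisfying low_batt → AX low_batt: {Return, Arming}.
States satisfying AG (low_batt → AX low_batt): {Arming}.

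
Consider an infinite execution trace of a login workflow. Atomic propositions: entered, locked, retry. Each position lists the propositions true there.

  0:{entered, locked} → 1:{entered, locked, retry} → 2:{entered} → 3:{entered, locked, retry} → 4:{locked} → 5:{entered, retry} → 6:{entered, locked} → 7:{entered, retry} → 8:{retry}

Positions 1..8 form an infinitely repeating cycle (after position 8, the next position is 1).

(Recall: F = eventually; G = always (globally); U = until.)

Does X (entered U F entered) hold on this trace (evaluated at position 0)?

The position after 0 is 1; entered U F entered is true there.

Holds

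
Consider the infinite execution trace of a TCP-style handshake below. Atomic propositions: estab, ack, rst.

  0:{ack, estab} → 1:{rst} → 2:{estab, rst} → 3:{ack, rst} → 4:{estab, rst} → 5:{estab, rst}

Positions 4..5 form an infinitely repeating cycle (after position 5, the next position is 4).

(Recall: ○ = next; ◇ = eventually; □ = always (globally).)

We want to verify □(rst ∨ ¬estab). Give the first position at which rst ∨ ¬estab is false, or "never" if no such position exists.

At position 0 the labels are {ack, estab}, so rst ∨ ¬estab is false there. This is the first violation.

0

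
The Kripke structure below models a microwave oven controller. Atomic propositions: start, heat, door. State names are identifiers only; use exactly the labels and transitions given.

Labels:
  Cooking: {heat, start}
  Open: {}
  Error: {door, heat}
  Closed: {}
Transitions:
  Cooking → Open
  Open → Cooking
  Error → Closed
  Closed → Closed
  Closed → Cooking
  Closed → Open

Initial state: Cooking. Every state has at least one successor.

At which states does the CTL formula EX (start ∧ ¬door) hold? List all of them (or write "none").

{Open, Closed}

States satisfying start ∧ ¬door: {Cooking}.
States satisfying EX (start ∧ ¬door): {Open, Closed}.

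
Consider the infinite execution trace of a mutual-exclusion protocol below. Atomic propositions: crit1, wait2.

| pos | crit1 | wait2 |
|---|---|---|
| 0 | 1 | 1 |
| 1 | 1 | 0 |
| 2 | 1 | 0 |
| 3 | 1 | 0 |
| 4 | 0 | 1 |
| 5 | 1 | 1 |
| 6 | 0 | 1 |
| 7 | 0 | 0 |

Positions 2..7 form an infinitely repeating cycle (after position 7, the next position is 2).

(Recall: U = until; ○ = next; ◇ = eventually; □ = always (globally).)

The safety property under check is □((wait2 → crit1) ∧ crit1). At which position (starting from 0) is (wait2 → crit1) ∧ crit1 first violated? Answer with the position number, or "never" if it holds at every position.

4

Check (wait2 → crit1) ∧ crit1 at each position in order: 0 ✓, 1 ✓, 2 ✓, 3 ✓.
At position 4 the labels are {wait2}, so (wait2 → crit1) ∧ crit1 is false there. This is the first violation.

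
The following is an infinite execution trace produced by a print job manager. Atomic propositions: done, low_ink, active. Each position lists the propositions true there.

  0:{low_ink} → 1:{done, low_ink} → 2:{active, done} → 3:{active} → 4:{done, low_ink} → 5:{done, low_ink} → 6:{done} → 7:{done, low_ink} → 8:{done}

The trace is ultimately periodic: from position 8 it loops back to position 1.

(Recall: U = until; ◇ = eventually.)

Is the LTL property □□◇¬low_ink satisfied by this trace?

□◇¬low_ink holds at every position 0..8, and those are all positions ever visited, so □□◇¬low_ink holds.

Holds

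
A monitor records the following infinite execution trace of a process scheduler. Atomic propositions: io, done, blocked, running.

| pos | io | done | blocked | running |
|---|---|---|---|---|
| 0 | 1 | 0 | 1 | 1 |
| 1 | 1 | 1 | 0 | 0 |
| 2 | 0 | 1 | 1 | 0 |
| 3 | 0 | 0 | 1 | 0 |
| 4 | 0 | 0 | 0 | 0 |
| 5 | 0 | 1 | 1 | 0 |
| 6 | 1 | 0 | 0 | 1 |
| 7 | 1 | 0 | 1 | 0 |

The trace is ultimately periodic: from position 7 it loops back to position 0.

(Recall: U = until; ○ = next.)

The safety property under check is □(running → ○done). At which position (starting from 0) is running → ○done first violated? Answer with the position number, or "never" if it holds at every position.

Check running → ○done at each position in order: 0 ✓, 1 ✓, 2 ✓, 3 ✓, 4 ✓, 5 ✓.
At position 6 the labels are {io, running} and the next position 7 has {blocked, io}, so running → ○done is false there. This is the first violation.

6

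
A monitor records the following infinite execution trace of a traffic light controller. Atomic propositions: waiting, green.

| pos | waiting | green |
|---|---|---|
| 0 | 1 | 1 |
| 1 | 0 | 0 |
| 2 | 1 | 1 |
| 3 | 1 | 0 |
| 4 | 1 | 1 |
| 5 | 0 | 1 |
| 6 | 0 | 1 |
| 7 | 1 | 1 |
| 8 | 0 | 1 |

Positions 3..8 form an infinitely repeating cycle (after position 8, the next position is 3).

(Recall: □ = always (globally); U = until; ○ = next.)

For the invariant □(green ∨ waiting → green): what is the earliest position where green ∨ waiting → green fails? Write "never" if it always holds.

Check green ∨ waiting → green at each position in order: 0 ✓, 1 ✓, 2 ✓.
At position 3 the labels are {waiting}, so green ∨ waiting → green is false there. This is the first violation.

3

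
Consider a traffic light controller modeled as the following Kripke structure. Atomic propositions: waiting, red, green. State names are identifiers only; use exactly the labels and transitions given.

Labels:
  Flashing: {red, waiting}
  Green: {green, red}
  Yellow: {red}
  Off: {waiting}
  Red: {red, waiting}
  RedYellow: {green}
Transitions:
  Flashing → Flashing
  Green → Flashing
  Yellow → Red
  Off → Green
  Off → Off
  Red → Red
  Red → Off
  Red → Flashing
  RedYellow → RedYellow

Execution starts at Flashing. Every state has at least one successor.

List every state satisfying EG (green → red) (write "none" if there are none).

States satisfying green → red: {Flashing, Green, Yellow, Off, Red}.
States satisfying EG (green → red): {Flashing, Green, Yellow, Off, Red}.

{Flashing, Green, Yellow, Off, Red}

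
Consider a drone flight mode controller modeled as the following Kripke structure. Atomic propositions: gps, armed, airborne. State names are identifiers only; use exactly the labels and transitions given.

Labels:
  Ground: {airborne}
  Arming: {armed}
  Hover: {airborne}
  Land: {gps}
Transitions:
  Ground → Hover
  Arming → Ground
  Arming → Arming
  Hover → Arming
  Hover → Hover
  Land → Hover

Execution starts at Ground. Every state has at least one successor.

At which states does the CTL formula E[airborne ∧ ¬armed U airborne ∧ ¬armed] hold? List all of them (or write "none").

{Ground, Hover}

States satisfying airborne ∧ ¬armed: {Ground, Hover}.
States satisfying E[airborne ∧ ¬armed U airborne ∧ ¬armed]: {Ground, Hover}.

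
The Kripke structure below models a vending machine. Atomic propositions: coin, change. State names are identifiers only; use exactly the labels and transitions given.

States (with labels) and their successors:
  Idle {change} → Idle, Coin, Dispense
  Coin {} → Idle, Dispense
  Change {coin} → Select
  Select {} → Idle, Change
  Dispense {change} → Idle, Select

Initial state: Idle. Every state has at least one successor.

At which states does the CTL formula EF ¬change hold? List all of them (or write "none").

{Idle, Coin, Change, Select, Dispense}

States satisfying ¬change: {Coin, Change, Select}.
States satisfying EF ¬change: {Idle, Coin, Change, Select, Dispense}.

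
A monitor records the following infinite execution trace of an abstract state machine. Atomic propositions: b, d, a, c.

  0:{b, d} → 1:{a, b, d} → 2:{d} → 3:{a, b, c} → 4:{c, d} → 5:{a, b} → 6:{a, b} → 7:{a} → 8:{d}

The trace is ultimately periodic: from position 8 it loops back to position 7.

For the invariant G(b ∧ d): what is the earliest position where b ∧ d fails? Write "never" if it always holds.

2

Check b ∧ d at each position in order: 0 ✓, 1 ✓.
At position 2 the labels are {d}, so b ∧ d is false there. This is the first violation.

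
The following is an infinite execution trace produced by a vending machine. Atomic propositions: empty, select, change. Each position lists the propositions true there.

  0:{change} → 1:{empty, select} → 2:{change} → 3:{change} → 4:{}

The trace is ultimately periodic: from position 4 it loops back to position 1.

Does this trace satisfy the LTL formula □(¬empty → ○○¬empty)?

¬empty → ○○¬empty must hold at every position from 0 onward. It fails at position 3, so □(¬empty → ○○¬empty) is false.
Positions where ¬empty holds: 0, 2, 3, 4.
Check ○○¬empty at each: 0→ok, 2→ok, 3→fails, 4→ok.

No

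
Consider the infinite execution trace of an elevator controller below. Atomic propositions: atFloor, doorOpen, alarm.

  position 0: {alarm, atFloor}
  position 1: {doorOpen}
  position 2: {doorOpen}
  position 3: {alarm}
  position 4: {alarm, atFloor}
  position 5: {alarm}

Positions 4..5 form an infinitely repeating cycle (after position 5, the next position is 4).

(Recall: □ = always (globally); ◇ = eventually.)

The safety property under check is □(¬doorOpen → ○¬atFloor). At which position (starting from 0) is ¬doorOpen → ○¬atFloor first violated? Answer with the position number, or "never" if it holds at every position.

Check ¬doorOpen → ○¬atFloor at each position in order: 0 ✓, 1 ✓, 2 ✓.
At position 3 the labels are {alarm} and the next position 4 has {alarm, atFloor}, so ¬doorOpen → ○¬atFloor is false there. This is the first violation.

3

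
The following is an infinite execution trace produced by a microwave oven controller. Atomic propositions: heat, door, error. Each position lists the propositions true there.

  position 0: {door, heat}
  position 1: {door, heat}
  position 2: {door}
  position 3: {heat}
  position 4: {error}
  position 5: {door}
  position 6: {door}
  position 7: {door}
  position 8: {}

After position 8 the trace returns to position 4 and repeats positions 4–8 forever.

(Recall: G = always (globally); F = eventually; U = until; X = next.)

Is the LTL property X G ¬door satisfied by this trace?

The position after 0 is 1; G ¬door is false there.

Does not hold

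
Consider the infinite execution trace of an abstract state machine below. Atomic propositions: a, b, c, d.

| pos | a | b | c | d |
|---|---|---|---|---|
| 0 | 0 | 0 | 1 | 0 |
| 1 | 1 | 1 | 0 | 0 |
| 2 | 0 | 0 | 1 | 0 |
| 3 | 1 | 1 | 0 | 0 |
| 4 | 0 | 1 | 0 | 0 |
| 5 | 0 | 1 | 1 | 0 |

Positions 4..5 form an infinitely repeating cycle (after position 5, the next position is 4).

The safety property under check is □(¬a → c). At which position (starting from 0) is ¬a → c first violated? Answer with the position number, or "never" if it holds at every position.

4

Check ¬a → c at each position in order: 0 ✓, 1 ✓, 2 ✓, 3 ✓.
At position 4 the labels are {b}, so ¬a → c is false there. This is the first violation.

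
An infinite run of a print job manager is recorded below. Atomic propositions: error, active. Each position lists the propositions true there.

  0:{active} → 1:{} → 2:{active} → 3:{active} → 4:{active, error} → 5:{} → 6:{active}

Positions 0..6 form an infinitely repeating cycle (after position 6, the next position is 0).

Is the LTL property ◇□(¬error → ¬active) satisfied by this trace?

Does not hold

□(¬error → ¬active) is false at every position 0..6, so it never becomes true and ◇□(¬error → ¬active) fails.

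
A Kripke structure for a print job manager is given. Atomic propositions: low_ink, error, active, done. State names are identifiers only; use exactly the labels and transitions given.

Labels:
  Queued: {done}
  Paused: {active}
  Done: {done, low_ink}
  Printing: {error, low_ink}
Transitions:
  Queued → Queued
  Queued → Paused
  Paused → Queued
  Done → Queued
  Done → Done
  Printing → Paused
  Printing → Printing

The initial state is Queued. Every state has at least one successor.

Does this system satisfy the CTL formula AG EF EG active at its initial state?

States satisfying EF EG active: ∅.
States satisfying AG EF EG active: ∅.
Paused is reachable from Queued and violates EF EG active, so AG fails at Queued.
Queued ∉ Sat(AG EF EG active).

No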